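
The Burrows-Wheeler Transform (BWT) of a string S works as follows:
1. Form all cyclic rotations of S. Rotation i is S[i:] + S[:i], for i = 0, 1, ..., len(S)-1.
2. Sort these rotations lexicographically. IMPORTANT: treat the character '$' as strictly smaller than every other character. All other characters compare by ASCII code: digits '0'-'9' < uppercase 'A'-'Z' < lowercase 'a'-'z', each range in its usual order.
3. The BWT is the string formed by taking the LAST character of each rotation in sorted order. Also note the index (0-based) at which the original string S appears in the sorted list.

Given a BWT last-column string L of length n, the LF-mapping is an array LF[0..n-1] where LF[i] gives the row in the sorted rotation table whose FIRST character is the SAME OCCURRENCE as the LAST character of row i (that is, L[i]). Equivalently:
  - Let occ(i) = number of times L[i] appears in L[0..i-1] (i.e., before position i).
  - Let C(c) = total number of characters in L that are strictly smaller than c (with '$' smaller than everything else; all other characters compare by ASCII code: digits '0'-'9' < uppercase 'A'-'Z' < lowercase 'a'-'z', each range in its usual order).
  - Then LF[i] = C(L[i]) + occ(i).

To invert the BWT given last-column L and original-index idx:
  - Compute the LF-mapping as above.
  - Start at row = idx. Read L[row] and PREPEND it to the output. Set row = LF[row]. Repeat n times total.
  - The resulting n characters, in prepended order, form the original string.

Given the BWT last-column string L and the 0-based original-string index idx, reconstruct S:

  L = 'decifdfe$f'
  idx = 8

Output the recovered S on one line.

Answer: fideffecd$

Derivation:
LF mapping: 2 4 1 9 6 3 7 5 0 8
Walk LF starting at row 8, prepending L[row]:
  step 1: row=8, L[8]='$', prepend. Next row=LF[8]=0
  step 2: row=0, L[0]='d', prepend. Next row=LF[0]=2
  step 3: row=2, L[2]='c', prepend. Next row=LF[2]=1
  step 4: row=1, L[1]='e', prepend. Next row=LF[1]=4
  step 5: row=4, L[4]='f', prepend. Next row=LF[4]=6
  step 6: row=6, L[6]='f', prepend. Next row=LF[6]=7
  step 7: row=7, L[7]='e', prepend. Next row=LF[7]=5
  step 8: row=5, L[5]='d', prepend. Next row=LF[5]=3
  step 9: row=3, L[3]='i', prepend. Next row=LF[3]=9
  step 10: row=9, L[9]='f', prepend. Next row=LF[9]=8
Reversed output: fideffecd$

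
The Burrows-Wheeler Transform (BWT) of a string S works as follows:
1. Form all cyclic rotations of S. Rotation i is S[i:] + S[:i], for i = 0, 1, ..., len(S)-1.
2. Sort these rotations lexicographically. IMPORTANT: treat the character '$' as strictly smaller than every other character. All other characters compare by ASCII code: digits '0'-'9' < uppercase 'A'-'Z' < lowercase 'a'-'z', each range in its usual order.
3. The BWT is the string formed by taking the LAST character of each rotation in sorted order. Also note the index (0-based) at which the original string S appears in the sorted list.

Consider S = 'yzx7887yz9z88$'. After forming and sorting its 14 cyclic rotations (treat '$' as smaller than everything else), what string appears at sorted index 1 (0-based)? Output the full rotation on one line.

Answer: 7887yz9z88$yzx

Derivation:
All 14 rotations (rotation i = S[i:]+S[:i]):
  rot[0] = yzx7887yz9z88$
  rot[1] = zx7887yz9z88$y
  rot[2] = x7887yz9z88$yz
  rot[3] = 7887yz9z88$yzx
  rot[4] = 887yz9z88$yzx7
  rot[5] = 87yz9z88$yzx78
  rot[6] = 7yz9z88$yzx788
  rot[7] = yz9z88$yzx7887
  rot[8] = z9z88$yzx7887y
  rot[9] = 9z88$yzx7887yz
  rot[10] = z88$yzx7887yz9
  rot[11] = 88$yzx7887yz9z
  rot[12] = 8$yzx7887yz9z8
  rot[13] = $yzx7887yz9z88
Sorted (with $ < everything):
  sorted[0] = $yzx7887yz9z88
  sorted[1] = 7887yz9z88$yzx
  sorted[2] = 7yz9z88$yzx788
  sorted[3] = 8$yzx7887yz9z8
  sorted[4] = 87yz9z88$yzx78
  sorted[5] = 88$yzx7887yz9z
  sorted[6] = 887yz9z88$yzx7
  sorted[7] = 9z88$yzx7887yz
  sorted[8] = x7887yz9z88$yz
  sorted[9] = yz9z88$yzx7887
  sorted[10] = yzx7887yz9z88$
  sorted[11] = z88$yzx7887yz9
  sorted[12] = z9z88$yzx7887y
  sorted[13] = zx7887yz9z88$y
sorted[1] = 7887yz9z88$yzx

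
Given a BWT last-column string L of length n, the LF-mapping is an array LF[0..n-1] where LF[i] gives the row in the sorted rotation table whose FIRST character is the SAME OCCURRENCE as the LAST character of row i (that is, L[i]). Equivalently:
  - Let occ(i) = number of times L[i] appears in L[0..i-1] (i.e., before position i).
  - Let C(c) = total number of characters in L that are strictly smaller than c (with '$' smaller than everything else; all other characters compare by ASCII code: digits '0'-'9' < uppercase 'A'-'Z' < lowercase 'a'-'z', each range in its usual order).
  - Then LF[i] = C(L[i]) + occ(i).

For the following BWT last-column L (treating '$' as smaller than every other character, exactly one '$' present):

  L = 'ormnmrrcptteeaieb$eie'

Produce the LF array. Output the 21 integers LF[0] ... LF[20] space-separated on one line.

Answer: 14 16 11 13 12 17 18 3 15 19 20 4 5 1 9 6 2 0 7 10 8

Derivation:
Char counts: '$':1, 'a':1, 'b':1, 'c':1, 'e':5, 'i':2, 'm':2, 'n':1, 'o':1, 'p':1, 'r':3, 't':2
C (first-col start): C('$')=0, C('a')=1, C('b')=2, C('c')=3, C('e')=4, C('i')=9, C('m')=11, C('n')=13, C('o')=14, C('p')=15, C('r')=16, C('t')=19
L[0]='o': occ=0, LF[0]=C('o')+0=14+0=14
L[1]='r': occ=0, LF[1]=C('r')+0=16+0=16
L[2]='m': occ=0, LF[2]=C('m')+0=11+0=11
L[3]='n': occ=0, LF[3]=C('n')+0=13+0=13
L[4]='m': occ=1, LF[4]=C('m')+1=11+1=12
L[5]='r': occ=1, LF[5]=C('r')+1=16+1=17
L[6]='r': occ=2, LF[6]=C('r')+2=16+2=18
L[7]='c': occ=0, LF[7]=C('c')+0=3+0=3
L[8]='p': occ=0, LF[8]=C('p')+0=15+0=15
L[9]='t': occ=0, LF[9]=C('t')+0=19+0=19
L[10]='t': occ=1, LF[10]=C('t')+1=19+1=20
L[11]='e': occ=0, LF[11]=C('e')+0=4+0=4
L[12]='e': occ=1, LF[12]=C('e')+1=4+1=5
L[13]='a': occ=0, LF[13]=C('a')+0=1+0=1
L[14]='i': occ=0, LF[14]=C('i')+0=9+0=9
L[15]='e': occ=2, LF[15]=C('e')+2=4+2=6
L[16]='b': occ=0, LF[16]=C('b')+0=2+0=2
L[17]='$': occ=0, LF[17]=C('$')+0=0+0=0
L[18]='e': occ=3, LF[18]=C('e')+3=4+3=7
L[19]='i': occ=1, LF[19]=C('i')+1=9+1=10
L[20]='e': occ=4, LF[20]=C('e')+4=4+4=8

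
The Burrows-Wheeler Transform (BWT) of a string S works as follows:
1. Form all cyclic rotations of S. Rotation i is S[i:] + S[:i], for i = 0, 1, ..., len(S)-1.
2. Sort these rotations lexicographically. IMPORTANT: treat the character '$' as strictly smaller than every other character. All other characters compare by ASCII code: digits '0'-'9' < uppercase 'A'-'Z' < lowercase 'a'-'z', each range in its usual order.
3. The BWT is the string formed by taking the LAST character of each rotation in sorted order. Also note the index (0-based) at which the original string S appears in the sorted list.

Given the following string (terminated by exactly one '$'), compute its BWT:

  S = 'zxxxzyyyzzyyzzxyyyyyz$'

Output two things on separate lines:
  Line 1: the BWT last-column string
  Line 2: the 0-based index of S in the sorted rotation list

Answer: zzxzxxyyzyzyyyyy$zxzyy
16

Derivation:
All 22 rotations (rotation i = S[i:]+S[:i]):
  rot[0] = zxxxzyyyzzyyzzxyyyyyz$
  rot[1] = xxxzyyyzzyyzzxyyyyyz$z
  rot[2] = xxzyyyzzyyzzxyyyyyz$zx
  rot[3] = xzyyyzzyyzzxyyyyyz$zxx
  rot[4] = zyyyzzyyzzxyyyyyz$zxxx
  rot[5] = yyyzzyyzzxyyyyyz$zxxxz
  rot[6] = yyzzyyzzxyyyyyz$zxxxzy
  rot[7] = yzzyyzzxyyyyyz$zxxxzyy
  rot[8] = zzyyzzxyyyyyz$zxxxzyyy
  rot[9] = zyyzzxyyyyyz$zxxxzyyyz
  rot[10] = yyzzxyyyyyz$zxxxzyyyzz
  rot[11] = yzzxyyyyyz$zxxxzyyyzzy
  rot[12] = zzxyyyyyz$zxxxzyyyzzyy
  rot[13] = zxyyyyyz$zxxxzyyyzzyyz
  rot[14] = xyyyyyz$zxxxzyyyzzyyzz
  rot[15] = yyyyyz$zxxxzyyyzzyyzzx
  rot[16] = yyyyz$zxxxzyyyzzyyzzxy
  rot[17] = yyyz$zxxxzyyyzzyyzzxyy
  rot[18] = yyz$zxxxzyyyzzyyzzxyyy
  rot[19] = yz$zxxxzyyyzzyyzzxyyyy
  rot[20] = z$zxxxzyyyzzyyzzxyyyyy
  rot[21] = $zxxxzyyyzzyyzzxyyyyyz
Sorted (with $ < everything):
  sorted[0] = $zxxxzyyyzzyyzzxyyyyyz  (last char: 'z')
  sorted[1] = xxxzyyyzzyyzzxyyyyyz$z  (last char: 'z')
  sorted[2] = xxzyyyzzyyzzxyyyyyz$zx  (last char: 'x')
  sorted[3] = xyyyyyz$zxxxzyyyzzyyzz  (last char: 'z')
  sorted[4] = xzyyyzzyyzzxyyyyyz$zxx  (last char: 'x')
  sorted[5] = yyyyyz$zxxxzyyyzzyyzzx  (last char: 'x')
  sorted[6] = yyyyz$zxxxzyyyzzyyzzxy  (last char: 'y')
  sorted[7] = yyyz$zxxxzyyyzzyyzzxyy  (last char: 'y')
  sorted[8] = yyyzzyyzzxyyyyyz$zxxxz  (last char: 'z')
  sorted[9] = yyz$zxxxzyyyzzyyzzxyyy  (last char: 'y')
  sorted[10] = yyzzxyyyyyz$zxxxzyyyzz  (last char: 'z')
  sorted[11] = yyzzyyzzxyyyyyz$zxxxzy  (last char: 'y')
  sorted[12] = yz$zxxxzyyyzzyyzzxyyyy  (last char: 'y')
  sorted[13] = yzzxyyyyyz$zxxxzyyyzzy  (last char: 'y')
  sorted[14] = yzzyyzzxyyyyyz$zxxxzyy  (last char: 'y')
  sorted[15] = z$zxxxzyyyzzyyzzxyyyyy  (last char: 'y')
  sorted[16] = zxxxzyyyzzyyzzxyyyyyz$  (last char: '$')
  sorted[17] = zxyyyyyz$zxxxzyyyzzyyz  (last char: 'z')
  sorted[18] = zyyyzzyyzzxyyyyyz$zxxx  (last char: 'x')
  sorted[19] = zyyzzxyyyyyz$zxxxzyyyz  (last char: 'z')
  sorted[20] = zzxyyyyyz$zxxxzyyyzzyy  (last char: 'y')
  sorted[21] = zzyyzzxyyyyyz$zxxxzyyy  (last char: 'y')
Last column: zzxzxxyyzyzyyyyy$zxzyy
Original string S is at sorted index 16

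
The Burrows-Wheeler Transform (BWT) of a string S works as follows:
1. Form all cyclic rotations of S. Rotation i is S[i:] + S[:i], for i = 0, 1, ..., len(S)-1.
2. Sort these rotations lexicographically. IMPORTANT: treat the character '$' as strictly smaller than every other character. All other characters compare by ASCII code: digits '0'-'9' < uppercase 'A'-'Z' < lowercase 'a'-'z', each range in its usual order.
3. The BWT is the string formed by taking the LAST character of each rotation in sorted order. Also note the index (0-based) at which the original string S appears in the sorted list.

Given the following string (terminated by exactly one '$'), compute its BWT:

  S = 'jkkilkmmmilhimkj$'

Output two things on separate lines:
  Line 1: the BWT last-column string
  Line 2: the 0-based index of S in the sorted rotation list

Answer: jlmkhk$kmjliimimk
6

Derivation:
All 17 rotations (rotation i = S[i:]+S[:i]):
  rot[0] = jkkilkmmmilhimkj$
  rot[1] = kkilkmmmilhimkj$j
  rot[2] = kilkmmmilhimkj$jk
  rot[3] = ilkmmmilhimkj$jkk
  rot[4] = lkmmmilhimkj$jkki
  rot[5] = kmmmilhimkj$jkkil
  rot[6] = mmmilhimkj$jkkilk
  rot[7] = mmilhimkj$jkkilkm
  rot[8] = milhimkj$jkkilkmm
  rot[9] = ilhimkj$jkkilkmmm
  rot[10] = lhimkj$jkkilkmmmi
  rot[11] = himkj$jkkilkmmmil
  rot[12] = imkj$jkkilkmmmilh
  rot[13] = mkj$jkkilkmmmilhi
  rot[14] = kj$jkkilkmmmilhim
  rot[15] = j$jkkilkmmmilhimk
  rot[16] = $jkkilkmmmilhimkj
Sorted (with $ < everything):
  sorted[0] = $jkkilkmmmilhimkj  (last char: 'j')
  sorted[1] = himkj$jkkilkmmmil  (last char: 'l')
  sorted[2] = ilhimkj$jkkilkmmm  (last char: 'm')
  sorted[3] = ilkmmmilhimkj$jkk  (last char: 'k')
  sorted[4] = imkj$jkkilkmmmilh  (last char: 'h')
  sorted[5] = j$jkkilkmmmilhimk  (last char: 'k')
  sorted[6] = jkkilkmmmilhimkj$  (last char: '$')
  sorted[7] = kilkmmmilhimkj$jk  (last char: 'k')
  sorted[8] = kj$jkkilkmmmilhim  (last char: 'm')
  sorted[9] = kkilkmmmilhimkj$j  (last char: 'j')
  sorted[10] = kmmmilhimkj$jkkil  (last char: 'l')
  sorted[11] = lhimkj$jkkilkmmmi  (last char: 'i')
  sorted[12] = lkmmmilhimkj$jkki  (last char: 'i')
  sorted[13] = milhimkj$jkkilkmm  (last char: 'm')
  sorted[14] = mkj$jkkilkmmmilhi  (last char: 'i')
  sorted[15] = mmilhimkj$jkkilkm  (last char: 'm')
  sorted[16] = mmmilhimkj$jkkilk  (last char: 'k')
Last column: jlmkhk$kmjliimimk
Original string S is at sorted index 6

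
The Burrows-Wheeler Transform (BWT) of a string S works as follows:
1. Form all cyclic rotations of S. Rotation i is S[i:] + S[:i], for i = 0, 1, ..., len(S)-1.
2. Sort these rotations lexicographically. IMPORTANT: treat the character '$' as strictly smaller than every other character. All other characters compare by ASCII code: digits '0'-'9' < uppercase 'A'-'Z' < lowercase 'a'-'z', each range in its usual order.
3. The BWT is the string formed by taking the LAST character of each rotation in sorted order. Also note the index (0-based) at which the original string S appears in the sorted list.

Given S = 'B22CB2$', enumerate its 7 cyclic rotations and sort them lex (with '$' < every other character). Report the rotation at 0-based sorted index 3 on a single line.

Answer: 2CB2$B2

Derivation:
All 7 rotations (rotation i = S[i:]+S[:i]):
  rot[0] = B22CB2$
  rot[1] = 22CB2$B
  rot[2] = 2CB2$B2
  rot[3] = CB2$B22
  rot[4] = B2$B22C
  rot[5] = 2$B22CB
  rot[6] = $B22CB2
Sorted (with $ < everything):
  sorted[0] = $B22CB2
  sorted[1] = 2$B22CB
  sorted[2] = 22CB2$B
  sorted[3] = 2CB2$B2
  sorted[4] = B2$B22C
  sorted[5] = B22CB2$
  sorted[6] = CB2$B22
sorted[3] = 2CB2$B2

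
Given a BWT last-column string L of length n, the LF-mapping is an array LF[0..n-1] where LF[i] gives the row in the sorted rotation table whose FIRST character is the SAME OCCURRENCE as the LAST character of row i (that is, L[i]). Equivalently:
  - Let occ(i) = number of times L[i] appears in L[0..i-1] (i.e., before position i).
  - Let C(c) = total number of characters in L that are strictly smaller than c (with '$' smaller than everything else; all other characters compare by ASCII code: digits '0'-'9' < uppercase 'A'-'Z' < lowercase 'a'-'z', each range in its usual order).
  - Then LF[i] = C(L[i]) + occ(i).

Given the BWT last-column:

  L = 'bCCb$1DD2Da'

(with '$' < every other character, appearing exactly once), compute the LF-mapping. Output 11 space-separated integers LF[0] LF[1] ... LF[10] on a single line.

Answer: 9 3 4 10 0 1 5 6 2 7 8

Derivation:
Char counts: '$':1, '1':1, '2':1, 'C':2, 'D':3, 'a':1, 'b':2
C (first-col start): C('$')=0, C('1')=1, C('2')=2, C('C')=3, C('D')=5, C('a')=8, C('b')=9
L[0]='b': occ=0, LF[0]=C('b')+0=9+0=9
L[1]='C': occ=0, LF[1]=C('C')+0=3+0=3
L[2]='C': occ=1, LF[2]=C('C')+1=3+1=4
L[3]='b': occ=1, LF[3]=C('b')+1=9+1=10
L[4]='$': occ=0, LF[4]=C('$')+0=0+0=0
L[5]='1': occ=0, LF[5]=C('1')+0=1+0=1
L[6]='D': occ=0, LF[6]=C('D')+0=5+0=5
L[7]='D': occ=1, LF[7]=C('D')+1=5+1=6
L[8]='2': occ=0, LF[8]=C('2')+0=2+0=2
L[9]='D': occ=2, LF[9]=C('D')+2=5+2=7
L[10]='a': occ=0, LF[10]=C('a')+0=8+0=8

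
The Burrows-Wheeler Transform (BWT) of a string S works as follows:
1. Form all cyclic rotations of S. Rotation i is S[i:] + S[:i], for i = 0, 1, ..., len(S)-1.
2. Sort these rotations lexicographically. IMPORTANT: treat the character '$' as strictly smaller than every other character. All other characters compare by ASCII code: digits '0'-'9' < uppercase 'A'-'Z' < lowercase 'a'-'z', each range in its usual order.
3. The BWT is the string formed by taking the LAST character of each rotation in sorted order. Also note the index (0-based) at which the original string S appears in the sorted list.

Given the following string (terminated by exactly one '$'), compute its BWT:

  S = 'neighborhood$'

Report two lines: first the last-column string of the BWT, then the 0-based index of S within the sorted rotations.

All 13 rotations (rotation i = S[i:]+S[:i]):
  rot[0] = neighborhood$
  rot[1] = eighborhood$n
  rot[2] = ighborhood$ne
  rot[3] = ghborhood$nei
  rot[4] = hborhood$neig
  rot[5] = borhood$neigh
  rot[6] = orhood$neighb
  rot[7] = rhood$neighbo
  rot[8] = hood$neighbor
  rot[9] = ood$neighborh
  rot[10] = od$neighborho
  rot[11] = d$neighborhoo
  rot[12] = $neighborhood
Sorted (with $ < everything):
  sorted[0] = $neighborhood  (last char: 'd')
  sorted[1] = borhood$neigh  (last char: 'h')
  sorted[2] = d$neighborhoo  (last char: 'o')
  sorted[3] = eighborhood$n  (last char: 'n')
  sorted[4] = ghborhood$nei  (last char: 'i')
  sorted[5] = hborhood$neig  (last char: 'g')
  sorted[6] = hood$neighbor  (last char: 'r')
  sorted[7] = ighborhood$ne  (last char: 'e')
  sorted[8] = neighborhood$  (last char: '$')
  sorted[9] = od$neighborho  (last char: 'o')
  sorted[10] = ood$neighborh  (last char: 'h')
  sorted[11] = orhood$neighb  (last char: 'b')
  sorted[12] = rhood$neighbo  (last char: 'o')
Last column: dhonigre$ohbo
Original string S is at sorted index 8

Answer: dhonigre$ohbo
8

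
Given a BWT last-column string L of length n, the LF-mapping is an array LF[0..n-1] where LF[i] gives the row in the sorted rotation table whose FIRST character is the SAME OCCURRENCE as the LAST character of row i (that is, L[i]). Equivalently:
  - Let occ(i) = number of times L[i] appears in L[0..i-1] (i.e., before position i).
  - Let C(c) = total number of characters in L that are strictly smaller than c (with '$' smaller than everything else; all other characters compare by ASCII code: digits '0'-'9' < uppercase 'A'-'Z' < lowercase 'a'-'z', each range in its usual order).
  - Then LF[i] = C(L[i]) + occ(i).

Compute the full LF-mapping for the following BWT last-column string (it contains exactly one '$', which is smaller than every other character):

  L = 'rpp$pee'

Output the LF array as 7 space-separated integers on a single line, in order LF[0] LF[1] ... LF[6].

Answer: 6 3 4 0 5 1 2

Derivation:
Char counts: '$':1, 'e':2, 'p':3, 'r':1
C (first-col start): C('$')=0, C('e')=1, C('p')=3, C('r')=6
L[0]='r': occ=0, LF[0]=C('r')+0=6+0=6
L[1]='p': occ=0, LF[1]=C('p')+0=3+0=3
L[2]='p': occ=1, LF[2]=C('p')+1=3+1=4
L[3]='$': occ=0, LF[3]=C('$')+0=0+0=0
L[4]='p': occ=2, LF[4]=C('p')+2=3+2=5
L[5]='e': occ=0, LF[5]=C('e')+0=1+0=1
L[6]='e': occ=1, LF[6]=C('e')+1=1+1=2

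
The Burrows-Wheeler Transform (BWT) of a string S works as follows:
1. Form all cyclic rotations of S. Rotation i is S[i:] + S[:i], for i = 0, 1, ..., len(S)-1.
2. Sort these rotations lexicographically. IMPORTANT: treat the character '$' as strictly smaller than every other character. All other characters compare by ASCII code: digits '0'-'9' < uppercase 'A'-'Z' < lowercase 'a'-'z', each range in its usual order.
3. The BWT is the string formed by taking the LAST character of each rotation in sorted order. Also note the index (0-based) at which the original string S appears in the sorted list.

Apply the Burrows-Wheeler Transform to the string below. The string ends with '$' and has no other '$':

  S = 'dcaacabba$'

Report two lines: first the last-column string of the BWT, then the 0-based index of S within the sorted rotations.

Answer: abccabada$
9

Derivation:
All 10 rotations (rotation i = S[i:]+S[:i]):
  rot[0] = dcaacabba$
  rot[1] = caacabba$d
  rot[2] = aacabba$dc
  rot[3] = acabba$dca
  rot[4] = cabba$dcaa
  rot[5] = abba$dcaac
  rot[6] = bba$dcaaca
  rot[7] = ba$dcaacab
  rot[8] = a$dcaacabb
  rot[9] = $dcaacabba
Sorted (with $ < everything):
  sorted[0] = $dcaacabba  (last char: 'a')
  sorted[1] = a$dcaacabb  (last char: 'b')
  sorted[2] = aacabba$dc  (last char: 'c')
  sorted[3] = abba$dcaac  (last char: 'c')
  sorted[4] = acabba$dca  (last char: 'a')
  sorted[5] = ba$dcaacab  (last char: 'b')
  sorted[6] = bba$dcaaca  (last char: 'a')
  sorted[7] = caacabba$d  (last char: 'd')
  sorted[8] = cabba$dcaa  (last char: 'a')
  sorted[9] = dcaacabba$  (last char: '$')
Last column: abccabada$
Original string S is at sorted index 9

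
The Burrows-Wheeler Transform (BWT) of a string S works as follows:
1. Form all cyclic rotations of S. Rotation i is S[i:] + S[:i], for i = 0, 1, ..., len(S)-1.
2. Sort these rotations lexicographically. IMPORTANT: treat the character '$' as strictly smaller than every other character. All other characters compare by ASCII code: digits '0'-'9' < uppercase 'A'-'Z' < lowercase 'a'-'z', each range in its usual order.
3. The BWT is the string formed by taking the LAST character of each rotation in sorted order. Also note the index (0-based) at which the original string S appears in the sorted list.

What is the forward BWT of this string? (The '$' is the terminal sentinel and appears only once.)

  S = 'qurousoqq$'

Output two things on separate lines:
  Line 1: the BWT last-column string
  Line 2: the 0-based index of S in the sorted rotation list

All 10 rotations (rotation i = S[i:]+S[:i]):
  rot[0] = qurousoqq$
  rot[1] = urousoqq$q
  rot[2] = rousoqq$qu
  rot[3] = ousoqq$qur
  rot[4] = usoqq$quro
  rot[5] = soqq$qurou
  rot[6] = oqq$qurous
  rot[7] = qq$qurouso
  rot[8] = q$qurousoq
  rot[9] = $qurousoqq
Sorted (with $ < everything):
  sorted[0] = $qurousoqq  (last char: 'q')
  sorted[1] = oqq$qurous  (last char: 's')
  sorted[2] = ousoqq$qur  (last char: 'r')
  sorted[3] = q$qurousoq  (last char: 'q')
  sorted[4] = qq$qurouso  (last char: 'o')
  sorted[5] = qurousoqq$  (last char: '$')
  sorted[6] = rousoqq$qu  (last char: 'u')
  sorted[7] = soqq$qurou  (last char: 'u')
  sorted[8] = urousoqq$q  (last char: 'q')
  sorted[9] = usoqq$quro  (last char: 'o')
Last column: qsrqo$uuqo
Original string S is at sorted index 5

Answer: qsrqo$uuqo
5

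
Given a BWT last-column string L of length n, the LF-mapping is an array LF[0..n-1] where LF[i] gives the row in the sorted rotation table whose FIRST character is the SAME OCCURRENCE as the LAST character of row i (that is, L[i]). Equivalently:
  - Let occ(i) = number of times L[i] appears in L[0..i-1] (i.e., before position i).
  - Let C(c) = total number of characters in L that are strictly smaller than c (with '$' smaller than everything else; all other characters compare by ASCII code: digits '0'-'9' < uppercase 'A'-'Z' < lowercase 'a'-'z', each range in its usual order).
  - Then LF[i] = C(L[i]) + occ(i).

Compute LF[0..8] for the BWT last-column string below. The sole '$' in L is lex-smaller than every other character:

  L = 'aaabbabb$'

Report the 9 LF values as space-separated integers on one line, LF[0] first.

Char counts: '$':1, 'a':4, 'b':4
C (first-col start): C('$')=0, C('a')=1, C('b')=5
L[0]='a': occ=0, LF[0]=C('a')+0=1+0=1
L[1]='a': occ=1, LF[1]=C('a')+1=1+1=2
L[2]='a': occ=2, LF[2]=C('a')+2=1+2=3
L[3]='b': occ=0, LF[3]=C('b')+0=5+0=5
L[4]='b': occ=1, LF[4]=C('b')+1=5+1=6
L[5]='a': occ=3, LF[5]=C('a')+3=1+3=4
L[6]='b': occ=2, LF[6]=C('b')+2=5+2=7
L[7]='b': occ=3, LF[7]=C('b')+3=5+3=8
L[8]='$': occ=0, LF[8]=C('$')+0=0+0=0

Answer: 1 2 3 5 6 4 7 8 0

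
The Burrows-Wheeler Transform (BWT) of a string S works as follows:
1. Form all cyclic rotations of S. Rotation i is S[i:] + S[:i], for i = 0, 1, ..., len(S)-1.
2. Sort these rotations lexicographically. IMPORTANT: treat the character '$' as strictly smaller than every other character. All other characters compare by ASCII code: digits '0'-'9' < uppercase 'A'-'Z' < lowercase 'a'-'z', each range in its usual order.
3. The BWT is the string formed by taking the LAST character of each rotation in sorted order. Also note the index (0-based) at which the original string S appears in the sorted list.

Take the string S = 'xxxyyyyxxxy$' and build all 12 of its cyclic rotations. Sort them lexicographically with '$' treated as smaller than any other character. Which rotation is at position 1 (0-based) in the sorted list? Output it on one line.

Answer: xxxy$xxxyyyy

Derivation:
All 12 rotations (rotation i = S[i:]+S[:i]):
  rot[0] = xxxyyyyxxxy$
  rot[1] = xxyyyyxxxy$x
  rot[2] = xyyyyxxxy$xx
  rot[3] = yyyyxxxy$xxx
  rot[4] = yyyxxxy$xxxy
  rot[5] = yyxxxy$xxxyy
  rot[6] = yxxxy$xxxyyy
  rot[7] = xxxy$xxxyyyy
  rot[8] = xxy$xxxyyyyx
  rot[9] = xy$xxxyyyyxx
  rot[10] = y$xxxyyyyxxx
  rot[11] = $xxxyyyyxxxy
Sorted (with $ < everything):
  sorted[0] = $xxxyyyyxxxy
  sorted[1] = xxxy$xxxyyyy
  sorted[2] = xxxyyyyxxxy$
  sorted[3] = xxy$xxxyyyyx
  sorted[4] = xxyyyyxxxy$x
  sorted[5] = xy$xxxyyyyxx
  sorted[6] = xyyyyxxxy$xx
  sorted[7] = y$xxxyyyyxxx
  sorted[8] = yxxxy$xxxyyy
  sorted[9] = yyxxxy$xxxyy
  sorted[10] = yyyxxxy$xxxy
  sorted[11] = yyyyxxxy$xxx
sorted[1] = xxxy$xxxyyyy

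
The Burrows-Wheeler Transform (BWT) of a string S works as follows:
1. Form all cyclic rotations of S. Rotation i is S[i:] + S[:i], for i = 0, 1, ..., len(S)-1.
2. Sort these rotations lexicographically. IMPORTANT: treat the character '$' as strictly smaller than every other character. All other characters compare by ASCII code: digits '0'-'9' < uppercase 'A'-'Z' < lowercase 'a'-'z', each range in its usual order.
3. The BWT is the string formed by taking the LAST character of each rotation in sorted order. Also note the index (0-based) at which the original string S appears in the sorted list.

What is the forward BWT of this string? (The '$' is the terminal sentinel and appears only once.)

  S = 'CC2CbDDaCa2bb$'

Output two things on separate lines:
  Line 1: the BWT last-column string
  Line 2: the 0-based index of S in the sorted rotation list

All 14 rotations (rotation i = S[i:]+S[:i]):
  rot[0] = CC2CbDDaCa2bb$
  rot[1] = C2CbDDaCa2bb$C
  rot[2] = 2CbDDaCa2bb$CC
  rot[3] = CbDDaCa2bb$CC2
  rot[4] = bDDaCa2bb$CC2C
  rot[5] = DDaCa2bb$CC2Cb
  rot[6] = DaCa2bb$CC2CbD
  rot[7] = aCa2bb$CC2CbDD
  rot[8] = Ca2bb$CC2CbDDa
  rot[9] = a2bb$CC2CbDDaC
  rot[10] = 2bb$CC2CbDDaCa
  rot[11] = bb$CC2CbDDaCa2
  rot[12] = b$CC2CbDDaCa2b
  rot[13] = $CC2CbDDaCa2bb
Sorted (with $ < everything):
  sorted[0] = $CC2CbDDaCa2bb  (last char: 'b')
  sorted[1] = 2CbDDaCa2bb$CC  (last char: 'C')
  sorted[2] = 2bb$CC2CbDDaCa  (last char: 'a')
  sorted[3] = C2CbDDaCa2bb$C  (last char: 'C')
  sorted[4] = CC2CbDDaCa2bb$  (last char: '$')
  sorted[5] = Ca2bb$CC2CbDDa  (last char: 'a')
  sorted[6] = CbDDaCa2bb$CC2  (last char: '2')
  sorted[7] = DDaCa2bb$CC2Cb  (last char: 'b')
  sorted[8] = DaCa2bb$CC2CbD  (last char: 'D')
  sorted[9] = a2bb$CC2CbDDaC  (last char: 'C')
  sorted[10] = aCa2bb$CC2CbDD  (last char: 'D')
  sorted[11] = b$CC2CbDDaCa2b  (last char: 'b')
  sorted[12] = bDDaCa2bb$CC2C  (last char: 'C')
  sorted[13] = bb$CC2CbDDaCa2  (last char: '2')
Last column: bCaC$a2bDCDbC2
Original string S is at sorted index 4

Answer: bCaC$a2bDCDbC2
4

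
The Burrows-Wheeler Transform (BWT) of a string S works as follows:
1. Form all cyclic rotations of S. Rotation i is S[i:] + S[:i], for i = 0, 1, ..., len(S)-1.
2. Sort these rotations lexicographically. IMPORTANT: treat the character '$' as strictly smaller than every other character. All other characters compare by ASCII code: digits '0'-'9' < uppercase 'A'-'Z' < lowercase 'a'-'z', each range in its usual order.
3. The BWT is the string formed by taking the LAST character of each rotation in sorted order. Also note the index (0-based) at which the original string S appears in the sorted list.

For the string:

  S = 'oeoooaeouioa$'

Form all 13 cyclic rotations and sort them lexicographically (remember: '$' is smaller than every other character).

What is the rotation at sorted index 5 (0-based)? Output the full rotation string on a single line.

All 13 rotations (rotation i = S[i:]+S[:i]):
  rot[0] = oeoooaeouioa$
  rot[1] = eoooaeouioa$o
  rot[2] = oooaeouioa$oe
  rot[3] = ooaeouioa$oeo
  rot[4] = oaeouioa$oeoo
  rot[5] = aeouioa$oeooo
  rot[6] = eouioa$oeoooa
  rot[7] = ouioa$oeoooae
  rot[8] = uioa$oeoooaeo
  rot[9] = ioa$oeoooaeou
  rot[10] = oa$oeoooaeoui
  rot[11] = a$oeoooaeouio
  rot[12] = $oeoooaeouioa
Sorted (with $ < everything):
  sorted[0] = $oeoooaeouioa
  sorted[1] = a$oeoooaeouio
  sorted[2] = aeouioa$oeooo
  sorted[3] = eoooaeouioa$o
  sorted[4] = eouioa$oeoooa
  sorted[5] = ioa$oeoooaeou
  sorted[6] = oa$oeoooaeoui
  sorted[7] = oaeouioa$oeoo
  sorted[8] = oeoooaeouioa$
  sorted[9] = ooaeouioa$oeo
  sorted[10] = oooaeouioa$oe
  sorted[11] = ouioa$oeoooae
  sorted[12] = uioa$oeoooaeo
sorted[5] = ioa$oeoooaeou

Answer: ioa$oeoooaeou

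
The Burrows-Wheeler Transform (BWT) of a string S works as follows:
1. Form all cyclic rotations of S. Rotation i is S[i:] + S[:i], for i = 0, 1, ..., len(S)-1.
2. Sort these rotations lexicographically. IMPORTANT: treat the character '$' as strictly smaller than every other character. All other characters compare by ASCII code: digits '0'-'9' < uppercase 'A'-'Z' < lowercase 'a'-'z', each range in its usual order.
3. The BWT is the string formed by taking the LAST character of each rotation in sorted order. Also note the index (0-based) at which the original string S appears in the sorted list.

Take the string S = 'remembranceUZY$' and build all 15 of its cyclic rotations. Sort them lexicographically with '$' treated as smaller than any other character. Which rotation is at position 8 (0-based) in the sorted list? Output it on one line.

All 15 rotations (rotation i = S[i:]+S[:i]):
  rot[0] = remembranceUZY$
  rot[1] = emembranceUZY$r
  rot[2] = membranceUZY$re
  rot[3] = embranceUZY$rem
  rot[4] = mbranceUZY$reme
  rot[5] = branceUZY$remem
  rot[6] = ranceUZY$rememb
  rot[7] = anceUZY$remembr
  rot[8] = nceUZY$remembra
  rot[9] = ceUZY$remembran
  rot[10] = eUZY$remembranc
  rot[11] = UZY$remembrance
  rot[12] = ZY$remembranceU
  rot[13] = Y$remembranceUZ
  rot[14] = $remembranceUZY
Sorted (with $ < everything):
  sorted[0] = $remembranceUZY
  sorted[1] = UZY$remembrance
  sorted[2] = Y$remembranceUZ
  sorted[3] = ZY$remembranceU
  sorted[4] = anceUZY$remembr
  sorted[5] = branceUZY$remem
  sorted[6] = ceUZY$remembran
  sorted[7] = eUZY$remembranc
  sorted[8] = embranceUZY$rem
  sorted[9] = emembranceUZY$r
  sorted[10] = mbranceUZY$reme
  sorted[11] = membranceUZY$re
  sorted[12] = nceUZY$remembra
  sorted[13] = ranceUZY$rememb
  sorted[14] = remembranceUZY$
sorted[8] = embranceUZY$rem

Answer: embranceUZY$rem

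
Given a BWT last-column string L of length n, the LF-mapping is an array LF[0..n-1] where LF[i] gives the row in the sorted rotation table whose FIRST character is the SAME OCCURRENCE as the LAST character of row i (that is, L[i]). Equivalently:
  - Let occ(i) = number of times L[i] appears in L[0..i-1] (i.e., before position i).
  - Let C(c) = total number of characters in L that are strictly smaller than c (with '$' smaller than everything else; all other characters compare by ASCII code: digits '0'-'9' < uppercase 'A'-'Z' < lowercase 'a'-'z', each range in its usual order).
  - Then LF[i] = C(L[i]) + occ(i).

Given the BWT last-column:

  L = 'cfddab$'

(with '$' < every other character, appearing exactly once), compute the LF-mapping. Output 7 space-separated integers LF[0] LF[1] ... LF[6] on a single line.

Answer: 3 6 4 5 1 2 0

Derivation:
Char counts: '$':1, 'a':1, 'b':1, 'c':1, 'd':2, 'f':1
C (first-col start): C('$')=0, C('a')=1, C('b')=2, C('c')=3, C('d')=4, C('f')=6
L[0]='c': occ=0, LF[0]=C('c')+0=3+0=3
L[1]='f': occ=0, LF[1]=C('f')+0=6+0=6
L[2]='d': occ=0, LF[2]=C('d')+0=4+0=4
L[3]='d': occ=1, LF[3]=C('d')+1=4+1=5
L[4]='a': occ=0, LF[4]=C('a')+0=1+0=1
L[5]='b': occ=0, LF[5]=C('b')+0=2+0=2
L[6]='$': occ=0, LF[6]=C('$')+0=0+0=0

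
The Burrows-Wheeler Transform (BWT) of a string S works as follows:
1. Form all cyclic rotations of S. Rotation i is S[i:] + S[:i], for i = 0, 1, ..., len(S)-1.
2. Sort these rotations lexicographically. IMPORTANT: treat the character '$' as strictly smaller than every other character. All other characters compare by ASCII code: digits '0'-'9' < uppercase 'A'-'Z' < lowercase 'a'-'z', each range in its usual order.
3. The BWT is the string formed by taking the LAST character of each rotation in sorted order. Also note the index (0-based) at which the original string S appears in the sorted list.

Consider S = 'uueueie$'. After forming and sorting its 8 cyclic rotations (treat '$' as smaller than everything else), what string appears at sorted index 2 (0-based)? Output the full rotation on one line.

All 8 rotations (rotation i = S[i:]+S[:i]):
  rot[0] = uueueie$
  rot[1] = ueueie$u
  rot[2] = eueie$uu
  rot[3] = ueie$uue
  rot[4] = eie$uueu
  rot[5] = ie$uueue
  rot[6] = e$uueuei
  rot[7] = $uueueie
Sorted (with $ < everything):
  sorted[0] = $uueueie
  sorted[1] = e$uueuei
  sorted[2] = eie$uueu
  sorted[3] = eueie$uu
  sorted[4] = ie$uueue
  sorted[5] = ueie$uue
  sorted[6] = ueueie$u
  sorted[7] = uueueie$
sorted[2] = eie$uueu

Answer: eie$uueu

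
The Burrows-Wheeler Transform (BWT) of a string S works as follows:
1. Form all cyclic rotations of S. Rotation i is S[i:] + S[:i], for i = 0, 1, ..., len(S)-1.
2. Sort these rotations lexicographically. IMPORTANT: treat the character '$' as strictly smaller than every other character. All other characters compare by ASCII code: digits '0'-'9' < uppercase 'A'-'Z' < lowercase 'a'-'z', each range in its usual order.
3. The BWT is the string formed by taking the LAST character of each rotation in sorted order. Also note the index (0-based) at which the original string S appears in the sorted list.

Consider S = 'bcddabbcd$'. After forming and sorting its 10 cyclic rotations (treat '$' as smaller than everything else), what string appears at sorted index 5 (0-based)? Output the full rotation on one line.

Answer: cd$bcddabb

Derivation:
All 10 rotations (rotation i = S[i:]+S[:i]):
  rot[0] = bcddabbcd$
  rot[1] = cddabbcd$b
  rot[2] = ddabbcd$bc
  rot[3] = dabbcd$bcd
  rot[4] = abbcd$bcdd
  rot[5] = bbcd$bcdda
  rot[6] = bcd$bcddab
  rot[7] = cd$bcddabb
  rot[8] = d$bcddabbc
  rot[9] = $bcddabbcd
Sorted (with $ < everything):
  sorted[0] = $bcddabbcd
  sorted[1] = abbcd$bcdd
  sorted[2] = bbcd$bcdda
  sorted[3] = bcd$bcddab
  sorted[4] = bcddabbcd$
  sorted[5] = cd$bcddabb
  sorted[6] = cddabbcd$b
  sorted[7] = d$bcddabbc
  sorted[8] = dabbcd$bcd
  sorted[9] = ddabbcd$bc
sorted[5] = cd$bcddabb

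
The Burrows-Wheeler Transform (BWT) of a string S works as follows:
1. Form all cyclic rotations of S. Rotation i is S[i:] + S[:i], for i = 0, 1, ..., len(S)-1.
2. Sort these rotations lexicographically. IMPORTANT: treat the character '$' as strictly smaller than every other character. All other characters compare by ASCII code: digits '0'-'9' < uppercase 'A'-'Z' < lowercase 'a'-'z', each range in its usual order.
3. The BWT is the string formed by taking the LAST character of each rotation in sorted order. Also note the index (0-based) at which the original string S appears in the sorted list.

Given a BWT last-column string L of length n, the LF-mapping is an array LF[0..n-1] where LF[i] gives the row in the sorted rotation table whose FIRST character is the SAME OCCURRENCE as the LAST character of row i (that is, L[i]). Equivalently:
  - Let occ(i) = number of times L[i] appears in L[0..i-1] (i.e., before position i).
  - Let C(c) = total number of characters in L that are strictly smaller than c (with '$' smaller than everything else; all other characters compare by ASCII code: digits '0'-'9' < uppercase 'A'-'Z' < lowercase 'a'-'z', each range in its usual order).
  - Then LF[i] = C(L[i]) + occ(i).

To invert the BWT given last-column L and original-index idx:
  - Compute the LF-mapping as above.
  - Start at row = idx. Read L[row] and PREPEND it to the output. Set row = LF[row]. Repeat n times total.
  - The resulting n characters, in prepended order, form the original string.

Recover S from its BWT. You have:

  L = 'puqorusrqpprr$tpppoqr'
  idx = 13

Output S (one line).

Answer: rprupqpsprrpqotrquop$

Derivation:
LF mapping: 3 19 9 1 12 20 17 13 10 4 5 14 15 0 18 6 7 8 2 11 16
Walk LF starting at row 13, prepending L[row]:
  step 1: row=13, L[13]='$', prepend. Next row=LF[13]=0
  step 2: row=0, L[0]='p', prepend. Next row=LF[0]=3
  step 3: row=3, L[3]='o', prepend. Next row=LF[3]=1
  step 4: row=1, L[1]='u', prepend. Next row=LF[1]=19
  step 5: row=19, L[19]='q', prepend. Next row=LF[19]=11
  step 6: row=11, L[11]='r', prepend. Next row=LF[11]=14
  step 7: row=14, L[14]='t', prepend. Next row=LF[14]=18
  step 8: row=18, L[18]='o', prepend. Next row=LF[18]=2
  step 9: row=2, L[2]='q', prepend. Next row=LF[2]=9
  step 10: row=9, L[9]='p', prepend. Next row=LF[9]=4
  step 11: row=4, L[4]='r', prepend. Next row=LF[4]=12
  step 12: row=12, L[12]='r', prepend. Next row=LF[12]=15
  step 13: row=15, L[15]='p', prepend. Next row=LF[15]=6
  step 14: row=6, L[6]='s', prepend. Next row=LF[6]=17
  step 15: row=17, L[17]='p', prepend. Next row=LF[17]=8
  step 16: row=8, L[8]='q', prepend. Next row=LF[8]=10
  step 17: row=10, L[10]='p', prepend. Next row=LF[10]=5
  step 18: row=5, L[5]='u', prepend. Next row=LF[5]=20
  step 19: row=20, L[20]='r', prepend. Next row=LF[20]=16
  step 20: row=16, L[16]='p', prepend. Next row=LF[16]=7
  step 21: row=7, L[7]='r', prepend. Next row=LF[7]=13
Reversed output: rprupqpsprrpqotrquop$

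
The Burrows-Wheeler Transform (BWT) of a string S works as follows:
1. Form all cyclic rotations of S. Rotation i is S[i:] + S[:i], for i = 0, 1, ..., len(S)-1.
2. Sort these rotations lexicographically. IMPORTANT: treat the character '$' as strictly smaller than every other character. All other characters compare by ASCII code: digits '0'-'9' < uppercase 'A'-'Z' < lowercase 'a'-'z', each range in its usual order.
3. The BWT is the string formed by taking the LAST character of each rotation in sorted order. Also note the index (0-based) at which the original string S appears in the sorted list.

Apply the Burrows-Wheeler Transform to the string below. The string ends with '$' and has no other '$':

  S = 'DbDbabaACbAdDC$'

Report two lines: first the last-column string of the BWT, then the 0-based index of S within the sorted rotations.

Answer: CabDAd$bbbCDaDA
6

Derivation:
All 15 rotations (rotation i = S[i:]+S[:i]):
  rot[0] = DbDbabaACbAdDC$
  rot[1] = bDbabaACbAdDC$D
  rot[2] = DbabaACbAdDC$Db
  rot[3] = babaACbAdDC$DbD
  rot[4] = abaACbAdDC$DbDb
  rot[5] = baACbAdDC$DbDba
  rot[6] = aACbAdDC$DbDbab
  rot[7] = ACbAdDC$DbDbaba
  rot[8] = CbAdDC$DbDbabaA
  rot[9] = bAdDC$DbDbabaAC
  rot[10] = AdDC$DbDbabaACb
  rot[11] = dDC$DbDbabaACbA
  rot[12] = DC$DbDbabaACbAd
  rot[13] = C$DbDbabaACbAdD
  rot[14] = $DbDbabaACbAdDC
Sorted (with $ < everything):
  sorted[0] = $DbDbabaACbAdDC  (last char: 'C')
  sorted[1] = ACbAdDC$DbDbaba  (last char: 'a')
  sorted[2] = AdDC$DbDbabaACb  (last char: 'b')
  sorted[3] = C$DbDbabaACbAdD  (last char: 'D')
  sorted[4] = CbAdDC$DbDbabaA  (last char: 'A')
  sorted[5] = DC$DbDbabaACbAd  (last char: 'd')
  sorted[6] = DbDbabaACbAdDC$  (last char: '$')
  sorted[7] = DbabaACbAdDC$Db  (last char: 'b')
  sorted[8] = aACbAdDC$DbDbab  (last char: 'b')
  sorted[9] = abaACbAdDC$DbDb  (last char: 'b')
  sorted[10] = bAdDC$DbDbabaAC  (last char: 'C')
  sorted[11] = bDbabaACbAdDC$D  (last char: 'D')
  sorted[12] = baACbAdDC$DbDba  (last char: 'a')
  sorted[13] = babaACbAdDC$DbD  (last char: 'D')
  sorted[14] = dDC$DbDbabaACbA  (last char: 'A')
Last column: CabDAd$bbbCDaDA
Original string S is at sorted index 6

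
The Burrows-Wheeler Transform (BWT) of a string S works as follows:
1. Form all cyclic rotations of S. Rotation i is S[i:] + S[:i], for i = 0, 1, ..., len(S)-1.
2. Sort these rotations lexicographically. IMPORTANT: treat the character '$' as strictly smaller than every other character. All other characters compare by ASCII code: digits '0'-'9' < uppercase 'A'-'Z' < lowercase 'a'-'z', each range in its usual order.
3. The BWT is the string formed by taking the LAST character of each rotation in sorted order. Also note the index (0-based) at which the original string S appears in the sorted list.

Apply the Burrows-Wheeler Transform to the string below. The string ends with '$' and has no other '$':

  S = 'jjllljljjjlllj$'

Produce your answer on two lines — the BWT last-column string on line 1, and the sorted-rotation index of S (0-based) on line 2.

Answer: jllj$ljjljllljj
4

Derivation:
All 15 rotations (rotation i = S[i:]+S[:i]):
  rot[0] = jjllljljjjlllj$
  rot[1] = jllljljjjlllj$j
  rot[2] = llljljjjlllj$jj
  rot[3] = lljljjjlllj$jjl
  rot[4] = ljljjjlllj$jjll
  rot[5] = jljjjlllj$jjlll
  rot[6] = ljjjlllj$jjlllj
  rot[7] = jjjlllj$jjllljl
  rot[8] = jjlllj$jjllljlj
  rot[9] = jlllj$jjllljljj
  rot[10] = lllj$jjllljljjj
  rot[11] = llj$jjllljljjjl
  rot[12] = lj$jjllljljjjll
  rot[13] = j$jjllljljjjlll
  rot[14] = $jjllljljjjlllj
Sorted (with $ < everything):
  sorted[0] = $jjllljljjjlllj  (last char: 'j')
  sorted[1] = j$jjllljljjjlll  (last char: 'l')
  sorted[2] = jjjlllj$jjllljl  (last char: 'l')
  sorted[3] = jjlllj$jjllljlj  (last char: 'j')
  sorted[4] = jjllljljjjlllj$  (last char: '$')
  sorted[5] = jljjjlllj$jjlll  (last char: 'l')
  sorted[6] = jlllj$jjllljljj  (last char: 'j')
  sorted[7] = jllljljjjlllj$j  (last char: 'j')
  sorted[8] = lj$jjllljljjjll  (last char: 'l')
  sorted[9] = ljjjlllj$jjlllj  (last char: 'j')
  sorted[10] = ljljjjlllj$jjll  (last char: 'l')
  sorted[11] = llj$jjllljljjjl  (last char: 'l')
  sorted[12] = lljljjjlllj$jjl  (last char: 'l')
  sorted[13] = lllj$jjllljljjj  (last char: 'j')
  sorted[14] = llljljjjlllj$jj  (last char: 'j')
Last column: jllj$ljjljllljj
Original string S is at sorted index 4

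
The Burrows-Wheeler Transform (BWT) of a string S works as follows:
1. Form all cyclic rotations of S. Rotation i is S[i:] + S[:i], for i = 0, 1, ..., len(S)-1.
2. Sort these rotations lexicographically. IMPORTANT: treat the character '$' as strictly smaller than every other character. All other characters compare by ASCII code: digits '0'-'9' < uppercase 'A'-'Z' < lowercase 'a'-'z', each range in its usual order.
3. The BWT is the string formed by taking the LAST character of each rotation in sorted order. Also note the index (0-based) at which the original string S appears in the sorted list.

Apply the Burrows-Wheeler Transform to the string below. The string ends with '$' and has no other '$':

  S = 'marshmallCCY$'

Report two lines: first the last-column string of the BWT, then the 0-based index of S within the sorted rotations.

Answer: YlCCmmslah$ar
10

Derivation:
All 13 rotations (rotation i = S[i:]+S[:i]):
  rot[0] = marshmallCCY$
  rot[1] = arshmallCCY$m
  rot[2] = rshmallCCY$ma
  rot[3] = shmallCCY$mar
  rot[4] = hmallCCY$mars
  rot[5] = mallCCY$marsh
  rot[6] = allCCY$marshm
  rot[7] = llCCY$marshma
  rot[8] = lCCY$marshmal
  rot[9] = CCY$marshmall
  rot[10] = CY$marshmallC
  rot[11] = Y$marshmallCC
  rot[12] = $marshmallCCY
Sorted (with $ < everything):
  sorted[0] = $marshmallCCY  (last char: 'Y')
  sorted[1] = CCY$marshmall  (last char: 'l')
  sorted[2] = CY$marshmallC  (last char: 'C')
  sorted[3] = Y$marshmallCC  (last char: 'C')
  sorted[4] = allCCY$marshm  (last char: 'm')
  sorted[5] = arshmallCCY$m  (last char: 'm')
  sorted[6] = hmallCCY$mars  (last char: 's')
  sorted[7] = lCCY$marshmal  (last char: 'l')
  sorted[8] = llCCY$marshma  (last char: 'a')
  sorted[9] = mallCCY$marsh  (last char: 'h')
  sorted[10] = marshmallCCY$  (last char: '$')
  sorted[11] = rshmallCCY$ma  (last char: 'a')
  sorted[12] = shmallCCY$mar  (last char: 'r')
Last column: YlCCmmslah$ar
Original string S is at sorted index 10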